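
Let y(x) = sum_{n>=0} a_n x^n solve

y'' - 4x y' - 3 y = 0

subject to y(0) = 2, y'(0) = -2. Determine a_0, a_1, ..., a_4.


Ansatz: y(x) = sum_{n>=0} a_n x^n, so y'(x) = sum_{n>=1} n a_n x^(n-1) and y''(x) = sum_{n>=2} n(n-1) a_n x^(n-2).
Substitute into P(x) y'' + Q(x) y' + R(x) y = 0 with P(x) = 1, Q(x) = -4x, R(x) = -3, and match powers of x.
Initial conditions: a_0 = 2, a_1 = -2.
Setting the coefficient of each power of x to zero and solving order by order (substituting the coefficients already found):
  x^0: 2 a_2 - 3 a_0 = 0  ->  2 a_2 = 3 a_0 = 6  ->  a_2 = 3
  x^1: 6 a_3 - 7 a_1 = 0  ->  6 a_3 = 7 a_1 = -14  ->  a_3 = -7/3
  x^2: 12 a_4 - 11 a_2 = 0  ->  12 a_4 = 11 a_2 = 33  ->  a_4 = 11/4
Truncated series: y(x) = 2 - 2 x + 3 x^2 - (7/3) x^3 + (11/4) x^4 + O(x^5).

a_0 = 2; a_1 = -2; a_2 = 3; a_3 = -7/3; a_4 = 11/4


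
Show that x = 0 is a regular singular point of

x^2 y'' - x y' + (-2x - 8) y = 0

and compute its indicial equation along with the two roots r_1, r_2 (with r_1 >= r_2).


Divide by x^2 to reach normal form y'' + P_1(x) y' + P_2(x) y = 0 with P_1(x) = -1/x and P_2(x) = -2/x - 8/x^2.
x = 0 is a singular point because the y'-coefficient -1/x has a pole at x = 0 and the y-coefficient -2/x - 8/x^2 has a pole at x = 0.
It is a regular singular point because x P_1(x) = p(x) = -1 and x^2 P_2(x) = q(x) = -2x - 8 are polynomials, hence analytic at x = 0.
p(0) = -1,  q(0) = -8.
Indicial equation: r(r-1) + p(0) r + q(0) = 0, i.e. r^2 + (p(0) - 1) r + q(0) = 0, i.e. r^2 - 2 r - 8 = 0.
Discriminant: (-2)^2 - 4(-8) = 36, so r = (2 ± 6)/2.
Solving: r_1 = 4, r_2 = -2.

indicial: r^2 - 2 r - 8 = 0; roots r_1 = 4, r_2 = -2


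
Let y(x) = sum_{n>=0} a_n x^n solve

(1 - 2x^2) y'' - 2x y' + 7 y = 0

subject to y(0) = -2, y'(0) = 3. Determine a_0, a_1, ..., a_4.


Ansatz: y(x) = sum_{n>=0} a_n x^n, so y'(x) = sum_{n>=1} n a_n x^(n-1) and y''(x) = sum_{n>=2} n(n-1) a_n x^(n-2).
Substitute into P(x) y'' + Q(x) y' + R(x) y = 0 with P(x) = 1 - 2x^2, Q(x) = -2x, R(x) = 7, and match powers of x.
Initial conditions: a_0 = -2, a_1 = 3.
Setting the coefficient of each power of x to zero and solving order by order (substituting the coefficients already found):
  x^0: 2 a_2 + 7 a_0 = 0  ->  2 a_2 = -7 a_0 = 14  ->  a_2 = 7
  x^1: 6 a_3 + 5 a_1 = 0  ->  6 a_3 = -5 a_1 = -15  ->  a_3 = -5/2
  x^2: 12 a_4 - a_2 = 0  ->  12 a_4 = a_2 = 7  ->  a_4 = 7/12
Truncated series: y(x) = -2 + 3 x + 7 x^2 - (5/2) x^3 + (7/12) x^4 + O(x^5).

a_0 = -2; a_1 = 3; a_2 = 7; a_3 = -5/2; a_4 = 7/12


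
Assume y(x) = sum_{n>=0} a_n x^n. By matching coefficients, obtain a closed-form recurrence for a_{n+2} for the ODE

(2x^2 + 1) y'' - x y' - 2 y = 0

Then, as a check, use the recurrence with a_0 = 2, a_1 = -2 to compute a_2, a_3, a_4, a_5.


Substitute y = sum_n a_n x^n.
(1 + 2 x^2) y'' contributes (n+2)(n+1) a_{n+2} + 2 n(n-1) a_n at x^n.
-x y'(x) contributes -n a_n at x^n.
-2 y(x) contributes -2 a_n at x^n.
Matching x^n: (n+2)(n+1) a_{n+2} + (2 n(n-1) - n - 2) a_n = 0.
Thus a_{n+2} = (-2 n(n-1) + n + 2) / ((n+1)(n+2)) * a_n.

Check with a_0 = 2, a_1 = -2 (apply the recurrence for n = 0, 1, 2, 3): a_0 = 2, a_1 = -2, a_2 = 2, a_3 = -1, a_4 = 0, a_5 = 7/20.

a_(n+2) = (-2 n(n-1) + n + 2) / ((n+1)(n+2)) * a_n; check: a_0 = 2, a_1 = -2, a_2 = 2, a_3 = -1, a_4 = 0, a_5 = 7/20


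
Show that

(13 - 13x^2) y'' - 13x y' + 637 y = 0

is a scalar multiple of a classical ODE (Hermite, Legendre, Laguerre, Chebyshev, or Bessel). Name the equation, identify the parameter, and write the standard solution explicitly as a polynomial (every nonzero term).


All three coefficients share the factor 13; dividing through by 13 gives  (1 - x^2) y'' - x y' + 49 y = 0.
This matches the Chebyshev equation (1 - x^2) y'' - x y' + n^2 y = 0 (note the -x y' term, not -2x y') with n^2 = 49, so n = 7; the polynomial solution is T_7(x).
With y = sum_k a_k x^k, matching x^k gives (k+2)(k+1) a_{k+2} = (k^2 - n^2) a_k = (k - 7)(k + 7) a_k. The right side vanishes at k = 7, so the series with the parity of 7 terminates at degree 7.
Standard normalization: leading coefficient of T_n is 2^(n-1), so a_7 = 2^6 = 64. Work downward with a_k = (k+1)(k+2) a_{k+2} / ((k - 7)(k + 7)):
  a_5 = (6)(7)(64) / ((5 - 7)(5 + 7)) = 2688/(-24) = -112
  a_3 = (4)(5)(-112) / ((3 - 7)(3 + 7)) = -2240/(-40) = 56
  a_1 = (2)(3)(56) / ((1 - 7)(1 + 7)) = 336/(-48) = -7
Hence T_7(x) = 64 x^7 - 112 x^5 + 56 x^3 - 7 x.

T_7(x); series = 64 x^7 - 112 x^5 + 56 x^3 - 7 x


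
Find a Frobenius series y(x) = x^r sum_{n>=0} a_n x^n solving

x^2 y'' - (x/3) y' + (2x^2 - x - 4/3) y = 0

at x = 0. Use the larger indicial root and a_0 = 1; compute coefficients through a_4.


Write in Frobenius form y'' + (p(x)/x) y' + (q(x)/x^2) y = 0:
  p(x) = -1/3,  q(x) = 2x^2 - x - 4/3.
Indicial equation: r(r-1) + (-1/3) r + (-4/3) = 0 -> roots r_1 = 2, r_2 = -2/3.
Take r = r_1 = 2. Let y(x) = x^r sum_{n>=0} a_n x^n with a_0 = 1.
Substitute y = x^r sum a_n x^n and match x^{r+n}. The recurrence is
  D(n) a_n - 1 a_{n-1} + 2 a_{n-2} = 0,  where D(n) = (r+n)(r+n-1) + (-1/3)(r+n) + (-4/3).
  a_n = [1 a_{n-1} - 2 a_{n-2}] / D(n).
Since the indicial polynomial factors as (r - r_1)(r - r_2), D(n) = (r_1 + n - r_1)(r_1 + n - r_2) = n(n + 8/3).
Evaluating step by step (a_0 = 1):
  n = 1: D(1) = 1(1 + 8/3) = 11/3; numerator = 1(1) = 1; a_1 = (1)/(11/3) = 3/11
  n = 2: D(2) = 2(2 + 8/3) = 28/3; numerator = 1(3/11) - 2(1) = -19/11; a_2 = (-19/11)/(28/3) = -57/308
  n = 3: D(3) = 3(3 + 8/3) = 17; numerator = 1(-57/308) - 2(3/11) = -225/308; a_3 = (-225/308)/(17) = -225/5236
  n = 4: D(4) = 4(4 + 8/3) = 80/3; numerator = 1(-225/5236) - 2(-57/308) = 1713/5236; a_4 = (1713/5236)/(80/3) = 5139/418880

r = 2; a_0 = 1; a_1 = 3/11; a_2 = -57/308; a_3 = -225/5236; a_4 = 5139/418880


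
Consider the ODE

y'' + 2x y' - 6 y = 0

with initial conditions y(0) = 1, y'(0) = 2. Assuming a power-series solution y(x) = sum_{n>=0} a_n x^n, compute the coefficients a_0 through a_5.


Ansatz: y(x) = sum_{n>=0} a_n x^n, so y'(x) = sum_{n>=1} n a_n x^(n-1) and y''(x) = sum_{n>=2} n(n-1) a_n x^(n-2).
Substitute into P(x) y'' + Q(x) y' + R(x) y = 0 with P(x) = 1, Q(x) = 2x, R(x) = -6, and match powers of x.
Initial conditions: a_0 = 1, a_1 = 2.
Setting the coefficient of each power of x to zero and solving order by order (substituting the coefficients already found):
  x^0: 2 a_2 - 6 a_0 = 0  ->  2 a_2 = 6 a_0 = 6  ->  a_2 = 3
  x^1: 6 a_3 - 4 a_1 = 0  ->  6 a_3 = 4 a_1 = 8  ->  a_3 = 4/3
  x^2: 12 a_4 - 2 a_2 = 0  ->  12 a_4 = 2 a_2 = 6  ->  a_4 = 1/2
  x^3: 20 a_5 = 0  ->  a_5 = 0
Truncated series: y(x) = 1 + 2 x + 3 x^2 + (4/3) x^3 + (1/2) x^4 + O(x^6).

a_0 = 1; a_1 = 2; a_2 = 3; a_3 = 4/3; a_4 = 1/2; a_5 = 0


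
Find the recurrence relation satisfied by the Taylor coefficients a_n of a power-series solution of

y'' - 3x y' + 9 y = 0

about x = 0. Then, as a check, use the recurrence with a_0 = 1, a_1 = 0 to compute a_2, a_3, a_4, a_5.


Substitute y = sum_n a_n x^n.
y''(x) has coefficient (n+2)(n+1) a_{n+2} at x^n;
-3 x y'(x) has coefficient -3 n a_n at x^n (shift);
9 y(x) has coefficient 9 a_n at x^n.
Matching x^n: (n+2)(n+1) a_{n+2} + (-3n + 9) a_n = 0.
Thus a_{n+2} = (3n - 9) / ((n+1)(n+2)) * a_n.

Check with a_0 = 1, a_1 = 0 (apply the recurrence for n = 0, 1, 2, 3): a_0 = 1, a_1 = 0, a_2 = -9/2, a_3 = 0, a_4 = 9/8, a_5 = 0.

a_(n+2) = (3n - 9) / ((n+1)(n+2)) * a_n; check: a_0 = 1, a_1 = 0, a_2 = -9/2, a_3 = 0, a_4 = 9/8, a_5 = 0


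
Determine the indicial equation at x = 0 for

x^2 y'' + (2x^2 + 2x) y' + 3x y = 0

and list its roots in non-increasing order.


Divide by x^2 to reach normal form y'' + P_1(x) y' + P_2(x) y = 0 with P_1(x) = 2 + 2/x and P_2(x) = 3/x.
x = 0 is a singular point because the y'-coefficient 2 + 2/x has a pole at x = 0 and the y-coefficient 3/x has a pole at x = 0.
It is a regular singular point because x P_1(x) = p(x) = 2x + 2 and x^2 P_2(x) = q(x) = 3x are polynomials, hence analytic at x = 0.
p(0) = 2,  q(0) = 0.
Indicial equation: r(r-1) + p(0) r + q(0) = 0, i.e. r^2 + (p(0) - 1) r + q(0) = 0, i.e. r^2 + 1 r = 0.
Discriminant: (1)^2 - 4(0) = 1, so r = (-1 ± 1)/2.
Solving: r_1 = 0, r_2 = -1.

indicial: r^2 + 1 r = 0; roots r_1 = 0, r_2 = -1


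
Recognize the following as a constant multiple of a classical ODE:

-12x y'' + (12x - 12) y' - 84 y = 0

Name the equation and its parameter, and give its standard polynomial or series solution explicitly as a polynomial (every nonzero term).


All three coefficients share the factor -12; dividing through by -12 gives  x y'' + (1 - x) y' + 7 y = 0.
This matches the Laguerre equation x y'' + (1 - x) y' + n y = 0 with n = 7; the polynomial solution is L_7(x).
With y = sum_k a_k x^k, matching x^k gives (k+1)k a_{k+1} + (k+1) a_{k+1} - k a_k + n a_k = 0, i.e. (k+1)^2 a_{k+1} = (k - n) a_k = (k - 7) a_k. The right side vanishes at k = 7, so the series terminates at degree 7.
Standard normalization L_n(0) = 1 gives a_0 = 1. Work upward with a_{k+1} = (k - 7) a_k / (k+1)^2:
  a_1 = (0 - 7)(1) / 1^2 = -7/1 = -7
  a_2 = (1 - 7)(-7) / 2^2 = 42/4 = 21/2
  a_3 = (2 - 7)(21/2) / 3^2 = (-105/2)/9 = -35/6
  a_4 = (3 - 7)(-35/6) / 4^2 = (70/3)/16 = 35/24
  a_5 = (4 - 7)(35/24) / 5^2 = (-35/8)/25 = -7/40
  a_6 = (5 - 7)(-7/40) / 6^2 = (7/20)/36 = 7/720
  a_7 = (6 - 7)(7/720) / 7^2 = (-7/720)/49 = -1/5040
Hence L_7(x) = -x^7/5040 + 7 x^6/720 - 7 x^5/40 + 35 x^4/24 - 35 x^3/6 + 21 x^2/2 - 7 x + 1.

L_7(x); series = -x^7/5040 + 7 x^6/720 - 7 x^5/40 + 35 x^4/24 - 35 x^3/6 + 21 x^2/2 - 7 x + 1


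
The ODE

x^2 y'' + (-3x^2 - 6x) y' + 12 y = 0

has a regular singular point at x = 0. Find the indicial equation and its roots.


Divide by x^2 to reach normal form y'' + P_1(x) y' + P_2(x) y = 0 with P_1(x) = -3 - 6/x and P_2(x) = 12/x^2.
x = 0 is a singular point because the y'-coefficient -3 - 6/x has a pole at x = 0 and the y-coefficient 12/x^2 has a pole at x = 0.
It is a regular singular point because x P_1(x) = p(x) = -3x - 6 and x^2 P_2(x) = q(x) = 12 are polynomials, hence analytic at x = 0.
p(0) = -6,  q(0) = 12.
Indicial equation: r(r-1) + p(0) r + q(0) = 0, i.e. r^2 + (p(0) - 1) r + q(0) = 0, i.e. r^2 - 7 r + 12 = 0.
Discriminant: (-7)^2 - 4(12) = 1, so r = (7 ± 1)/2.
Solving: r_1 = 4, r_2 = 3.

indicial: r^2 - 7 r + 12 = 0; roots r_1 = 4, r_2 = 3


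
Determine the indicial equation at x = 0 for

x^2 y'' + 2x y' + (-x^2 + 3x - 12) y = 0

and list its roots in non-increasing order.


Divide by x^2 to reach normal form y'' + P_1(x) y' + P_2(x) y = 0 with P_1(x) = 2/x and P_2(x) = -1 + 3/x - 12/x^2.
x = 0 is a singular point because the y'-coefficient 2/x has a pole at x = 0 and the y-coefficient -1 + 3/x - 12/x^2 has a pole at x = 0.
It is a regular singular point because x P_1(x) = p(x) = 2 and x^2 P_2(x) = q(x) = -x^2 + 3x - 12 are polynomials, hence analytic at x = 0.
p(0) = 2,  q(0) = -12.
Indicial equation: r(r-1) + p(0) r + q(0) = 0, i.e. r^2 + (p(0) - 1) r + q(0) = 0, i.e. r^2 + 1 r - 12 = 0.
Discriminant: (1)^2 - 4(-12) = 49, so r = (-1 ± 7)/2.
Solving: r_1 = 3, r_2 = -4.

indicial: r^2 + 1 r - 12 = 0; roots r_1 = 3, r_2 = -4


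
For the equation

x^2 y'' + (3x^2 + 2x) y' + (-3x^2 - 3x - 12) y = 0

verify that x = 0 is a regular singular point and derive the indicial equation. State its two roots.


Divide by x^2 to reach normal form y'' + P_1(x) y' + P_2(x) y = 0 with P_1(x) = 3 + 2/x and P_2(x) = -3 - 3/x - 12/x^2.
x = 0 is a singular point because the y'-coefficient 3 + 2/x has a pole at x = 0 and the y-coefficient -3 - 3/x - 12/x^2 has a pole at x = 0.
It is a regular singular point because x P_1(x) = p(x) = 3x + 2 and x^2 P_2(x) = q(x) = -3x^2 - 3x - 12 are polynomials, hence analytic at x = 0.
p(0) = 2,  q(0) = -12.
Indicial equation: r(r-1) + p(0) r + q(0) = 0, i.e. r^2 + (p(0) - 1) r + q(0) = 0, i.e. r^2 + 1 r - 12 = 0.
Discriminant: (1)^2 - 4(-12) = 49, so r = (-1 ± 7)/2.
Solving: r_1 = 3, r_2 = -4.

indicial: r^2 + 1 r - 12 = 0; roots r_1 = 3, r_2 = -4


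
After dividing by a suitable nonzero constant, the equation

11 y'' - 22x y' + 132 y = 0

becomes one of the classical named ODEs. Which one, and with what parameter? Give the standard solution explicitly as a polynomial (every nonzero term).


All three coefficients share the factor 11; dividing through by 11 gives  y'' - 2x y' + 12 y = 0.
This matches the Hermite equation y'' - 2x y' + 2n y = 0 with 2n = 12, so n = 6; the polynomial solution is H_6(x).
With y = sum_k a_k x^k, matching x^k gives (k+2)(k+1) a_{k+2} = 2(k - n) a_k = 2(k - 6) a_k. The right side vanishes at k = 6, so the series with the parity of 6 terminates at degree 6.
Standard normalization: leading coefficient of H_n is 2^n, so a_6 = 2^6 = 64. Work downward with a_k = (k+1)(k+2) a_{k+2} / (2(k - n)):
  a_4 = (5)(6)(64) / (2(4 - 6)) = 1920/(-4) = -480
  a_2 = (3)(4)(-480) / (2(2 - 6)) = -5760/(-8) = 720
  a_0 = (1)(2)(720) / (2(0 - 6)) = 1440/(-12) = -120
Hence H_6(x) = 64 x^6 - 480 x^4 + 720 x^2 - 120.

H_6(x); series = 64 x^6 - 480 x^4 + 720 x^2 - 120


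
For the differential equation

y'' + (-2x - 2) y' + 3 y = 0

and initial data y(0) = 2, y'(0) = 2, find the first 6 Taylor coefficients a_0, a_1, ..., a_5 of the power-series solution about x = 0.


Ansatz: y(x) = sum_{n>=0} a_n x^n, so y'(x) = sum_{n>=1} n a_n x^(n-1) and y''(x) = sum_{n>=2} n(n-1) a_n x^(n-2).
Substitute into P(x) y'' + Q(x) y' + R(x) y = 0 with P(x) = 1, Q(x) = -2x - 2, R(x) = 3, and match powers of x.
Initial conditions: a_0 = 2, a_1 = 2.
Setting the coefficient of each power of x to zero and solving order by order (substituting the coefficients already found):
  x^0: 2 a_2 - 2 a_1 + 3 a_0 = 0  ->  2 a_2 = 2 a_1 - 3 a_0 = -2  ->  a_2 = -1
  x^1: 6 a_3 - 4 a_2 + a_1 = 0  ->  6 a_3 = 4 a_2 - a_1 = -6  ->  a_3 = -1
  x^2: 12 a_4 - 6 a_3 - a_2 = 0  ->  12 a_4 = 6 a_3 + a_2 = -7  ->  a_4 = -7/12
  x^3: 20 a_5 - 8 a_4 - 3 a_3 = 0  ->  20 a_5 = 8 a_4 + 3 a_3 = -23/3  ->  a_5 = -23/60
Truncated series: y(x) = 2 + 2 x - x^2 - x^3 - (7/12) x^4 - (23/60) x^5 + O(x^6).

a_0 = 2; a_1 = 2; a_2 = -1; a_3 = -1; a_4 = -7/12; a_5 = -23/60


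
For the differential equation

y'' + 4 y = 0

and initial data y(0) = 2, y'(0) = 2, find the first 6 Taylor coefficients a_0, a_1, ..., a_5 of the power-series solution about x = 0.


Ansatz: y(x) = sum_{n>=0} a_n x^n, so y'(x) = sum_{n>=1} n a_n x^(n-1) and y''(x) = sum_{n>=2} n(n-1) a_n x^(n-2).
Substitute into P(x) y'' + Q(x) y' + R(x) y = 0 with P(x) = 1, Q(x) = 0, R(x) = 4, and match powers of x.
Initial conditions: a_0 = 2, a_1 = 2.
Setting the coefficient of each power of x to zero and solving order by order (substituting the coefficients already found):
  x^0: 2 a_2 + 4 a_0 = 0  ->  2 a_2 = -4 a_0 = -8  ->  a_2 = -4
  x^1: 6 a_3 + 4 a_1 = 0  ->  6 a_3 = -4 a_1 = -8  ->  a_3 = -4/3
  x^2: 12 a_4 + 4 a_2 = 0  ->  12 a_4 = -4 a_2 = 16  ->  a_4 = 4/3
  x^3: 20 a_5 + 4 a_3 = 0  ->  20 a_5 = -4 a_3 = 16/3  ->  a_5 = 4/15
Truncated series: y(x) = 2 + 2 x - 4 x^2 - (4/3) x^3 + (4/3) x^4 + (4/15) x^5 + O(x^6).

a_0 = 2; a_1 = 2; a_2 = -4; a_3 = -4/3; a_4 = 4/3; a_5 = 4/15


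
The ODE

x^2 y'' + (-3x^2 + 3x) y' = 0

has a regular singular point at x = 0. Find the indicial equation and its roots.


Divide by x^2 to reach normal form y'' + P_1(x) y' + P_2(x) y = 0 with P_1(x) = -3 + 3/x and P_2(x) = 0.
x = 0 is a singular point because the y'-coefficient -3 + 3/x has a pole at x = 0.
It is a regular singular point because x P_1(x) = p(x) = 3 - 3x and x^2 P_2(x) = q(x) = 0 are polynomials, hence analytic at x = 0.
p(0) = 3,  q(0) = 0.
Indicial equation: r(r-1) + p(0) r + q(0) = 0, i.e. r^2 + (p(0) - 1) r + q(0) = 0, i.e. r^2 + 2 r = 0.
Discriminant: (2)^2 - 4(0) = 4, so r = (-2 ± 2)/2.
Solving: r_1 = 0, r_2 = -2.

indicial: r^2 + 2 r = 0; roots r_1 = 0, r_2 = -2


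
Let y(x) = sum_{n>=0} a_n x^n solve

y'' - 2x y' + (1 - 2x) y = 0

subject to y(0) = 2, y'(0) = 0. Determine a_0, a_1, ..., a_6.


Ansatz: y(x) = sum_{n>=0} a_n x^n, so y'(x) = sum_{n>=1} n a_n x^(n-1) and y''(x) = sum_{n>=2} n(n-1) a_n x^(n-2).
Substitute into P(x) y'' + Q(x) y' + R(x) y = 0 with P(x) = 1, Q(x) = -2x, R(x) = 1 - 2x, and match powers of x.
Initial conditions: a_0 = 2, a_1 = 0.
Setting the coefficient of each power of x to zero and solving order by order (substituting the coefficients already found):
  x^0: 2 a_2 + a_0 = 0  ->  2 a_2 = -a_0 = -2  ->  a_2 = -1
  x^1: 6 a_3 - a_1 - 2 a_0 = 0  ->  6 a_3 = a_1 + 2 a_0 = 4  ->  a_3 = 2/3
  x^2: 12 a_4 - 3 a_2 - 2 a_1 = 0  ->  12 a_4 = 3 a_2 + 2 a_1 = -3  ->  a_4 = -1/4
  x^3: 20 a_5 - 5 a_3 - 2 a_2 = 0  ->  20 a_5 = 5 a_3 + 2 a_2 = 4/3  ->  a_5 = 1/15
  x^4: 30 a_6 - 7 a_4 - 2 a_3 = 0  ->  30 a_6 = 7 a_4 + 2 a_3 = -5/12  ->  a_6 = -1/72
Truncated series: y(x) = 2 - x^2 + (2/3) x^3 - (1/4) x^4 + (1/15) x^5 - (1/72) x^6 + O(x^7).

a_0 = 2; a_1 = 0; a_2 = -1; a_3 = 2/3; a_4 = -1/4; a_5 = 1/15; a_6 = -1/72


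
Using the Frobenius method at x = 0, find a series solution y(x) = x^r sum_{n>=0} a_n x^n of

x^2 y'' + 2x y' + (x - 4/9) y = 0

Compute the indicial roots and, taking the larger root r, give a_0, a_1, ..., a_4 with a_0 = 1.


Write in Frobenius form y'' + (p(x)/x) y' + (q(x)/x^2) y = 0:
  p(x) = 2,  q(x) = x - 4/9.
Indicial equation: r(r-1) + (2) r + (-4/9) = 0 -> roots r_1 = 1/3, r_2 = -4/3.
Take r = r_1 = 1/3. Let y(x) = x^r sum_{n>=0} a_n x^n with a_0 = 1.
Substitute y = x^r sum a_n x^n and match x^{r+n}. The recurrence is
  D(n) a_n + 1 a_{n-1} = 0,  where D(n) = (r+n)(r+n-1) + (2)(r+n) + (-4/9).
  a_n = -1 / D(n) * a_{n-1}.
Since the indicial polynomial factors as (r - r_1)(r - r_2), D(n) = (r_1 + n - r_1)(r_1 + n - r_2) = n(n + 5/3).
Evaluating step by step (a_0 = 1):
  n = 1: D(1) = 1(1 + 5/3) = 8/3; numerator = -1(1) = -1; a_1 = (-1)/(8/3) = -3/8
  n = 2: D(2) = 2(2 + 5/3) = 22/3; numerator = -1(-3/8) = 3/8; a_2 = (3/8)/(22/3) = 9/176
  n = 3: D(3) = 3(3 + 5/3) = 14; numerator = -1(9/176) = -9/176; a_3 = (-9/176)/(14) = -9/2464
  n = 4: D(4) = 4(4 + 5/3) = 68/3; numerator = -1(-9/2464) = 9/2464; a_4 = (9/2464)/(68/3) = 27/167552

r = 1/3; a_0 = 1; a_1 = -3/8; a_2 = 9/176; a_3 = -9/2464; a_4 = 27/167552


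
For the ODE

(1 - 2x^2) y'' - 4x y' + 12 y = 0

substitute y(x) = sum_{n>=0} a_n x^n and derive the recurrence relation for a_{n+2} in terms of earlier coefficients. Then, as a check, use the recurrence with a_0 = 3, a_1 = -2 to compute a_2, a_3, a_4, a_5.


Substitute y = sum_n a_n x^n.
(1 - 2 x^2) y'' contributes (n+2)(n+1) a_{n+2} - 2 n(n-1) a_n at x^n.
-4 x y'(x) contributes -4 n a_n at x^n.
12 y(x) contributes 12 a_n at x^n.
Matching x^n: (n+2)(n+1) a_{n+2} + (-2 n(n-1) - 4 n + 12) a_n = 0.
Thus a_{n+2} = (2 n(n-1) + 4 n - 12) / ((n+1)(n+2)) * a_n.

Check with a_0 = 3, a_1 = -2 (apply the recurrence for n = 0, 1, 2, 3): a_0 = 3, a_1 = -2, a_2 = -18, a_3 = 8/3, a_4 = 0, a_5 = 8/5.

a_(n+2) = (2 n(n-1) + 4 n - 12) / ((n+1)(n+2)) * a_n; check: a_0 = 3, a_1 = -2, a_2 = -18, a_3 = 8/3, a_4 = 0, a_5 = 8/5


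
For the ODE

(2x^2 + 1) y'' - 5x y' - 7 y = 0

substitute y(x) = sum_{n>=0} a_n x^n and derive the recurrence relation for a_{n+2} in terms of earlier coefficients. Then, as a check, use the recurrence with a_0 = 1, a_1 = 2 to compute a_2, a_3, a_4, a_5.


Substitute y = sum_n a_n x^n.
(1 + 2 x^2) y'' contributes (n+2)(n+1) a_{n+2} + 2 n(n-1) a_n at x^n.
-5 x y'(x) contributes -5 n a_n at x^n.
-7 y(x) contributes -7 a_n at x^n.
Matching x^n: (n+2)(n+1) a_{n+2} + (2 n(n-1) - 5 n - 7) a_n = 0.
Thus a_{n+2} = (-2 n(n-1) + 5 n + 7) / ((n+1)(n+2)) * a_n.

Check with a_0 = 1, a_1 = 2 (apply the recurrence for n = 0, 1, 2, 3): a_0 = 1, a_1 = 2, a_2 = 7/2, a_3 = 4, a_4 = 91/24, a_5 = 2.

a_(n+2) = (-2 n(n-1) + 5 n + 7) / ((n+1)(n+2)) * a_n; check: a_0 = 1, a_1 = 2, a_2 = 7/2, a_3 = 4, a_4 = 91/24, a_5 = 2


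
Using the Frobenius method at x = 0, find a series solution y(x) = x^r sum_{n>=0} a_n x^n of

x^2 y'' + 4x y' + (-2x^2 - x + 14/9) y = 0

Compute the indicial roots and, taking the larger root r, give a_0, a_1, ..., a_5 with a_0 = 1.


Write in Frobenius form y'' + (p(x)/x) y' + (q(x)/x^2) y = 0:
  p(x) = 4,  q(x) = -2x^2 - x + 14/9.
Indicial equation: r(r-1) + (4) r + (14/9) = 0 -> roots r_1 = -2/3, r_2 = -7/3.
Take r = r_1 = -2/3. Let y(x) = x^r sum_{n>=0} a_n x^n with a_0 = 1.
Substitute y = x^r sum a_n x^n and match x^{r+n}. The recurrence is
  D(n) a_n - 1 a_{n-1} - 2 a_{n-2} = 0,  where D(n) = (r+n)(r+n-1) + (4)(r+n) + (14/9).
  a_n = [1 a_{n-1} + 2 a_{n-2}] / D(n).
Since the indicial polynomial factors as (r - r_1)(r - r_2), D(n) = (r_1 + n - r_1)(r_1 + n - r_2) = n(n + 5/3).
Evaluating step by step (a_0 = 1):
  n = 1: D(1) = 1(1 + 5/3) = 8/3; numerator = 1(1) = 1; a_1 = (1)/(8/3) = 3/8
  n = 2: D(2) = 2(2 + 5/3) = 22/3; numerator = 1(3/8) + 2(1) = 19/8; a_2 = (19/8)/(22/3) = 57/176
  n = 3: D(3) = 3(3 + 5/3) = 14; numerator = 1(57/176) + 2(3/8) = 189/176; a_3 = (189/176)/(14) = 27/352
  n = 4: D(4) = 4(4 + 5/3) = 68/3; numerator = 1(27/352) + 2(57/176) = 255/352; a_4 = (255/352)/(68/3) = 45/1408
  n = 5: D(5) = 5(5 + 5/3) = 100/3; numerator = 1(45/1408) + 2(27/352) = 261/1408; a_5 = (261/1408)/(100/3) = 783/140800

r = -2/3; a_0 = 1; a_1 = 3/8; a_2 = 57/176; a_3 = 27/352; a_4 = 45/1408; a_5 = 783/140800


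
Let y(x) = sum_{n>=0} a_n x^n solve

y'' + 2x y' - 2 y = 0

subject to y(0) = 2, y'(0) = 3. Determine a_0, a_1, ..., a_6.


Ansatz: y(x) = sum_{n>=0} a_n x^n, so y'(x) = sum_{n>=1} n a_n x^(n-1) and y''(x) = sum_{n>=2} n(n-1) a_n x^(n-2).
Substitute into P(x) y'' + Q(x) y' + R(x) y = 0 with P(x) = 1, Q(x) = 2x, R(x) = -2, and match powers of x.
Initial conditions: a_0 = 2, a_1 = 3.
Setting the coefficient of each power of x to zero and solving order by order (substituting the coefficients already found):
  x^0: 2 a_2 - 2 a_0 = 0  ->  2 a_2 = 2 a_0 = 4  ->  a_2 = 2
  x^1: 6 a_3 = 0  ->  a_3 = 0
  x^2: 12 a_4 + 2 a_2 = 0  ->  12 a_4 = -2 a_2 = -4  ->  a_4 = -1/3
  x^3: 20 a_5 + 4 a_3 = 0  ->  20 a_5 = -4 a_3 = 0  ->  a_5 = 0
  x^4: 30 a_6 + 6 a_4 = 0  ->  30 a_6 = -6 a_4 = 2  ->  a_6 = 1/15
Truncated series: y(x) = 2 + 3 x + 2 x^2 - (1/3) x^4 + (1/15) x^6 + O(x^7).

a_0 = 2; a_1 = 3; a_2 = 2; a_3 = 0; a_4 = -1/3; a_5 = 0; a_6 = 1/15


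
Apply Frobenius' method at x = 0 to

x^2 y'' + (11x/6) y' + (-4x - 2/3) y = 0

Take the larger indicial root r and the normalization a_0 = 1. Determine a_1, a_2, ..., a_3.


Write in Frobenius form y'' + (p(x)/x) y' + (q(x)/x^2) y = 0:
  p(x) = 11/6,  q(x) = -4x - 2/3.
Indicial equation: r(r-1) + (11/6) r + (-2/3) = 0 -> roots r_1 = 1/2, r_2 = -4/3.
Take r = r_1 = 1/2. Let y(x) = x^r sum_{n>=0} a_n x^n with a_0 = 1.
Substitute y = x^r sum a_n x^n and match x^{r+n}. The recurrence is
  D(n) a_n - 4 a_{n-1} = 0,  where D(n) = (r+n)(r+n-1) + (11/6)(r+n) + (-2/3).
  a_n = 4 / D(n) * a_{n-1}.
Since the indicial polynomial factors as (r - r_1)(r - r_2), D(n) = (r_1 + n - r_1)(r_1 + n - r_2) = n(n + 11/6).
Evaluating step by step (a_0 = 1):
  n = 1: D(1) = 1(1 + 11/6) = 17/6; numerator = 4(1) = 4; a_1 = (4)/(17/6) = 24/17
  n = 2: D(2) = 2(2 + 11/6) = 23/3; numerator = 4(24/17) = 96/17; a_2 = (96/17)/(23/3) = 288/391
  n = 3: D(3) = 3(3 + 11/6) = 29/2; numerator = 4(288/391) = 1152/391; a_3 = (1152/391)/(29/2) = 2304/11339

r = 1/2; a_0 = 1; a_1 = 24/17; a_2 = 288/391; a_3 = 2304/11339


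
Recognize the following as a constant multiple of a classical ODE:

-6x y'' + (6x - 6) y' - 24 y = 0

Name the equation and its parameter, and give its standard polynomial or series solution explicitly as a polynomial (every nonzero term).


All three coefficients share the factor -6; dividing through by -6 gives  x y'' + (1 - x) y' + 4 y = 0.
This matches the Laguerre equation x y'' + (1 - x) y' + n y = 0 with n = 4; the polynomial solution is L_4(x).
With y = sum_k a_k x^k, matching x^k gives (k+1)k a_{k+1} + (k+1) a_{k+1} - k a_k + n a_k = 0, i.e. (k+1)^2 a_{k+1} = (k - n) a_k = (k - 4) a_k. The right side vanishes at k = 4, so the series terminates at degree 4.
Standard normalization L_n(0) = 1 gives a_0 = 1. Work upward with a_{k+1} = (k - 4) a_k / (k+1)^2:
  a_1 = (0 - 4)(1) / 1^2 = -4/1 = -4
  a_2 = (1 - 4)(-4) / 2^2 = 12/4 = 3
  a_3 = (2 - 4)(3) / 3^2 = -6/9 = -2/3
  a_4 = (3 - 4)(-2/3) / 4^2 = (2/3)/16 = 1/24
Hence L_4(x) = x^4/24 - 2 x^3/3 + 3 x^2 - 4 x + 1.

L_4(x); series = x^4/24 - 2 x^3/3 + 3 x^2 - 4 x + 1


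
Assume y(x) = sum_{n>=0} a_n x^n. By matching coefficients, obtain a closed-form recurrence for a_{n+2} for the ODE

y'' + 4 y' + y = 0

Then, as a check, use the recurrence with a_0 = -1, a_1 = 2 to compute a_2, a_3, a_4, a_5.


Substitute y = sum_n a_n x^n.
y''(x) has coefficient (n+2)(n+1) a_{n+2} at x^n;
4 y'(x) has coefficient 4 (n+1) a_{n+1} at x^n;
y(x) has coefficient 1 a_n at x^n.
Matching x^n: (n+2)(n+1) a_{n+2} + 4 (n+1) a_{n+1} + 1 a_n = 0.
Thus a_{n+2} = [-4 (n+1) a_{n+1} - 1 a_n] / ((n+1)(n+2)).

Check with a_0 = -1, a_1 = 2 (apply the recurrence for n = 0, 1, 2, 3): a_0 = -1, a_1 = 2, a_2 = -7/2, a_3 = 13/3, a_4 = -97/24, a_5 = 181/60.

a_(n+2) = [-4 (n+1) a_(n+1) - 1 a_n] / ((n+1)(n+2)); check: a_0 = -1, a_1 = 2, a_2 = -7/2, a_3 = 13/3, a_4 = -97/24, a_5 = 181/60


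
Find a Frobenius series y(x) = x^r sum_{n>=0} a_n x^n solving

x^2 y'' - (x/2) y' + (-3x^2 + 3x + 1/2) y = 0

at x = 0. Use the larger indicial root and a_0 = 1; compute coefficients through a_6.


Write in Frobenius form y'' + (p(x)/x) y' + (q(x)/x^2) y = 0:
  p(x) = -1/2,  q(x) = -3x^2 + 3x + 1/2.
Indicial equation: r(r-1) + (-1/2) r + (1/2) = 0 -> roots r_1 = 1, r_2 = 1/2.
Take r = r_1 = 1. Let y(x) = x^r sum_{n>=0} a_n x^n with a_0 = 1.
Substitute y = x^r sum a_n x^n and match x^{r+n}. The recurrence is
  D(n) a_n + 3 a_{n-1} - 3 a_{n-2} = 0,  where D(n) = (r+n)(r+n-1) + (-1/2)(r+n) + (1/2).
  a_n = [-3 a_{n-1} + 3 a_{n-2}] / D(n).
Since the indicial polynomial factors as (r - r_1)(r - r_2), D(n) = (r_1 + n - r_1)(r_1 + n - r_2) = n(n + 1/2).
Evaluating step by step (a_0 = 1):
  n = 1: D(1) = 1(1 + 1/2) = 3/2; numerator = -3(1) = -3; a_1 = (-3)/(3/2) = -2
  n = 2: D(2) = 2(2 + 1/2) = 5; numerator = -3(-2) + 3(1) = 9; a_2 = (9)/(5) = 9/5
  n = 3: D(3) = 3(3 + 1/2) = 21/2; numerator = -3(9/5) + 3(-2) = -57/5; a_3 = (-57/5)/(21/2) = -38/35
  n = 4: D(4) = 4(4 + 1/2) = 18; numerator = -3(-38/35) + 3(9/5) = 303/35; a_4 = (303/35)/(18) = 101/210
  n = 5: D(5) = 5(5 + 1/2) = 55/2; numerator = -3(101/210) + 3(-38/35) = -47/10; a_5 = (-47/10)/(55/2) = -47/275
  n = 6: D(6) = 6(6 + 1/2) = 39; numerator = -3(-47/275) + 3(101/210) = 7529/3850; a_6 = (7529/3850)/(39) = 7529/150150

r = 1; a_0 = 1; a_1 = -2; a_2 = 9/5; a_3 = -38/35; a_4 = 101/210; a_5 = -47/275; a_6 = 7529/150150


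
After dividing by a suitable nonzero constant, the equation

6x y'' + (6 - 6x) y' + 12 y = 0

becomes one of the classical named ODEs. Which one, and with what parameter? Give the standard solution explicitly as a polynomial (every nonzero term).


All three coefficients share the factor 6; dividing through by 6 gives  x y'' + (1 - x) y' + 2 y = 0.
This matches the Laguerre equation x y'' + (1 - x) y' + n y = 0 with n = 2; the polynomial solution is L_2(x).
With y = sum_k a_k x^k, matching x^k gives (k+1)k a_{k+1} + (k+1) a_{k+1} - k a_k + n a_k = 0, i.e. (k+1)^2 a_{k+1} = (k - n) a_k = (k - 2) a_k. The right side vanishes at k = 2, so the series terminates at degree 2.
Standard normalization L_n(0) = 1 gives a_0 = 1. Work upward with a_{k+1} = (k - 2) a_k / (k+1)^2:
  a_1 = (0 - 2)(1) / 1^2 = -2/1 = -2
  a_2 = (1 - 2)(-2) / 2^2 = 2/4 = 1/2
Hence L_2(x) = x^2/2 - 2 x + 1.

L_2(x); series = x^2/2 - 2 x + 1


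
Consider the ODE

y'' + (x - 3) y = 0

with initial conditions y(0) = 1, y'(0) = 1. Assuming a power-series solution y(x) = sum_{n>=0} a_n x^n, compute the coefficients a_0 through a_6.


Ansatz: y(x) = sum_{n>=0} a_n x^n, so y'(x) = sum_{n>=1} n a_n x^(n-1) and y''(x) = sum_{n>=2} n(n-1) a_n x^(n-2).
Substitute into P(x) y'' + Q(x) y' + R(x) y = 0 with P(x) = 1, Q(x) = 0, R(x) = x - 3, and match powers of x.
Initial conditions: a_0 = 1, a_1 = 1.
Setting the coefficient of each power of x to zero and solving order by order (substituting the coefficients already found):
  x^0: 2 a_2 - 3 a_0 = 0  ->  2 a_2 = 3 a_0 = 3  ->  a_2 = 3/2
  x^1: 6 a_3 - 3 a_1 + a_0 = 0  ->  6 a_3 = 3 a_1 - a_0 = 2  ->  a_3 = 1/3
  x^2: 12 a_4 - 3 a_2 + a_1 = 0  ->  12 a_4 = 3 a_2 - a_1 = 7/2  ->  a_4 = 7/24
  x^3: 20 a_5 - 3 a_3 + a_2 = 0  ->  20 a_5 = 3 a_3 - a_2 = -1/2  ->  a_5 = -1/40
  x^4: 30 a_6 - 3 a_4 + a_3 = 0  ->  30 a_6 = 3 a_4 - a_3 = 13/24  ->  a_6 = 13/720
Truncated series: y(x) = 1 + x + (3/2) x^2 + (1/3) x^3 + (7/24) x^4 - (1/40) x^5 + (13/720) x^6 + O(x^7).

a_0 = 1; a_1 = 1; a_2 = 3/2; a_3 = 1/3; a_4 = 7/24; a_5 = -1/40; a_6 = 13/720


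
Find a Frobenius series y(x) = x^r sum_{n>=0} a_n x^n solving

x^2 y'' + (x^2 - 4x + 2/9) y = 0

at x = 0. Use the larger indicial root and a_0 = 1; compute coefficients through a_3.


Write in Frobenius form y'' + (p(x)/x) y' + (q(x)/x^2) y = 0:
  p(x) = 0,  q(x) = x^2 - 4x + 2/9.
Indicial equation: r(r-1) + (0) r + (2/9) = 0 -> roots r_1 = 2/3, r_2 = 1/3.
Take r = r_1 = 2/3. Let y(x) = x^r sum_{n>=0} a_n x^n with a_0 = 1.
Substitute y = x^r sum a_n x^n and match x^{r+n}. The recurrence is
  D(n) a_n - 4 a_{n-1} + 1 a_{n-2} = 0,  where D(n) = (r+n)(r+n-1) + (0)(r+n) + (2/9).
  a_n = [4 a_{n-1} - 1 a_{n-2}] / D(n).
Since the indicial polynomial factors as (r - r_1)(r - r_2), D(n) = (r_1 + n - r_1)(r_1 + n - r_2) = n(n + 1/3).
Evaluating step by step (a_0 = 1):
  n = 1: D(1) = 1(1 + 1/3) = 4/3; numerator = 4(1) = 4; a_1 = (4)/(4/3) = 3
  n = 2: D(2) = 2(2 + 1/3) = 14/3; numerator = 4(3) - 1(1) = 11; a_2 = (11)/(14/3) = 33/14
  n = 3: D(3) = 3(3 + 1/3) = 10; numerator = 4(33/14) - 1(3) = 45/7; a_3 = (45/7)/(10) = 9/14

r = 2/3; a_0 = 1; a_1 = 3; a_2 = 33/14; a_3 = 9/14


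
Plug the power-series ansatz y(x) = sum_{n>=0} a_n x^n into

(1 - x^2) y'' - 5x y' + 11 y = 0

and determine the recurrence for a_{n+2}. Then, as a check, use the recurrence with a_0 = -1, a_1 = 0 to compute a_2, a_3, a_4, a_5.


Substitute y = sum_n a_n x^n.
(1 - 1 x^2) y'' contributes (n+2)(n+1) a_{n+2} - n(n-1) a_n at x^n.
-5 x y'(x) contributes -5 n a_n at x^n.
11 y(x) contributes 11 a_n at x^n.
Matching x^n: (n+2)(n+1) a_{n+2} + (-n(n-1) - 5 n + 11) a_n = 0.
Thus a_{n+2} = (n(n-1) + 5 n - 11) / ((n+1)(n+2)) * a_n.

Check with a_0 = -1, a_1 = 0 (apply the recurrence for n = 0, 1, 2, 3): a_0 = -1, a_1 = 0, a_2 = 11/2, a_3 = 0, a_4 = 11/24, a_5 = 0.

a_(n+2) = (n(n-1) + 5 n - 11) / ((n+1)(n+2)) * a_n; check: a_0 = -1, a_1 = 0, a_2 = 11/2, a_3 = 0, a_4 = 11/24, a_5 = 0


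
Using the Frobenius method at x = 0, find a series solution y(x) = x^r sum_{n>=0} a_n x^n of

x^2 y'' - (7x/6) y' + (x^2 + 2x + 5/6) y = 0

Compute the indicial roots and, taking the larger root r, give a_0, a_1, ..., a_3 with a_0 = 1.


Write in Frobenius form y'' + (p(x)/x) y' + (q(x)/x^2) y = 0:
  p(x) = -7/6,  q(x) = x^2 + 2x + 5/6.
Indicial equation: r(r-1) + (-7/6) r + (5/6) = 0 -> roots r_1 = 5/3, r_2 = 1/2.
Take r = r_1 = 5/3. Let y(x) = x^r sum_{n>=0} a_n x^n with a_0 = 1.
Substitute y = x^r sum a_n x^n and match x^{r+n}. The recurrence is
  D(n) a_n + 2 a_{n-1} + 1 a_{n-2} = 0,  where D(n) = (r+n)(r+n-1) + (-7/6)(r+n) + (5/6).
  a_n = [-2 a_{n-1} - 1 a_{n-2}] / D(n).
Since the indicial polynomial factors as (r - r_1)(r - r_2), D(n) = (r_1 + n - r_1)(r_1 + n - r_2) = n(n + 7/6).
Evaluating step by step (a_0 = 1):
  n = 1: D(1) = 1(1 + 7/6) = 13/6; numerator = -2(1) = -2; a_1 = (-2)/(13/6) = -12/13
  n = 2: D(2) = 2(2 + 7/6) = 19/3; numerator = -2(-12/13) - 1(1) = 11/13; a_2 = (11/13)/(19/3) = 33/247
  n = 3: D(3) = 3(3 + 7/6) = 25/2; numerator = -2(33/247) - 1(-12/13) = 162/247; a_3 = (162/247)/(25/2) = 324/6175

r = 5/3; a_0 = 1; a_1 = -12/13; a_2 = 33/247; a_3 = 324/6175


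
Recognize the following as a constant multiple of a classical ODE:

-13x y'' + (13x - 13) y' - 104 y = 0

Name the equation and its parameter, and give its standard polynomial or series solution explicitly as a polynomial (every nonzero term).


All three coefficients share the factor -13; dividing through by -13 gives  x y'' + (1 - x) y' + 8 y = 0.
This matches the Laguerre equation x y'' + (1 - x) y' + n y = 0 with n = 8; the polynomial solution is L_8(x).
With y = sum_k a_k x^k, matching x^k gives (k+1)k a_{k+1} + (k+1) a_{k+1} - k a_k + n a_k = 0, i.e. (k+1)^2 a_{k+1} = (k - n) a_k = (k - 8) a_k. The right side vanishes at k = 8, so the series terminates at degree 8.
Standard normalization L_n(0) = 1 gives a_0 = 1. Work upward with a_{k+1} = (k - 8) a_k / (k+1)^2:
  a_1 = (0 - 8)(1) / 1^2 = -8/1 = -8
  a_2 = (1 - 8)(-8) / 2^2 = 56/4 = 14
  a_3 = (2 - 8)(14) / 3^2 = -84/9 = -28/3
  a_4 = (3 - 8)(-28/3) / 4^2 = (140/3)/16 = 35/12
  a_5 = (4 - 8)(35/12) / 5^2 = (-35/3)/25 = -7/15
  a_6 = (5 - 8)(-7/15) / 6^2 = (7/5)/36 = 7/180
  a_7 = (6 - 8)(7/180) / 7^2 = (-7/90)/49 = -1/630
  a_8 = (7 - 8)(-1/630) / 8^2 = (1/630)/64 = 1/40320
Hence L_8(x) = x^8/40320 - x^7/630 + 7 x^6/180 - 7 x^5/15 + 35 x^4/12 - 28 x^3/3 + 14 x^2 - 8 x + 1.

L_8(x); series = x^8/40320 - x^7/630 + 7 x^6/180 - 7 x^5/15 + 35 x^4/12 - 28 x^3/3 + 14 x^2 - 8 x + 1


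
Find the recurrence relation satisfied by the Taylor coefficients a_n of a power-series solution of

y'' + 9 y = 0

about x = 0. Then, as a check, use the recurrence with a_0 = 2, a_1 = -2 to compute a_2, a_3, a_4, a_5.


Substitute y = sum_n a_n x^n into y'' + (const) y = 0.
y''(x) = sum_{n>=0} (n+2)(n+1) a_{n+2} x^n.
The ODE becomes sum_n [(n+2)(n+1) a_{n+2} + 9 a_n] x^n = 0.
Setting each coefficient to zero gives the recurrence:
  (n+2)(n+1) a_{n+2} + 9 a_n = 0,
  a_{n+2} = -9 / ((n+1)(n+2)) a_n.

Check with a_0 = 2, a_1 = -2 (apply the recurrence for n = 0, 1, 2, 3): a_0 = 2, a_1 = -2, a_2 = -9, a_3 = 3, a_4 = 27/4, a_5 = -27/20.

a_{n+2} = -9/((n+1)(n+2)) * a_n; check: a_0 = 2, a_1 = -2, a_2 = -9, a_3 = 3, a_4 = 27/4, a_5 = -27/20


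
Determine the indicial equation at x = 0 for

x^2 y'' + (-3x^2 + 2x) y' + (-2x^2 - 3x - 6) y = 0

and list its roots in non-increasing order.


Divide by x^2 to reach normal form y'' + P_1(x) y' + P_2(x) y = 0 with P_1(x) = -3 + 2/x and P_2(x) = -2 - 3/x - 6/x^2.
x = 0 is a singular point because the y'-coefficient -3 + 2/x has a pole at x = 0 and the y-coefficient -2 - 3/x - 6/x^2 has a pole at x = 0.
It is a regular singular point because x P_1(x) = p(x) = 2 - 3x and x^2 P_2(x) = q(x) = -2x^2 - 3x - 6 are polynomials, hence analytic at x = 0.
p(0) = 2,  q(0) = -6.
Indicial equation: r(r-1) + p(0) r + q(0) = 0, i.e. r^2 + (p(0) - 1) r + q(0) = 0, i.e. r^2 + 1 r - 6 = 0.
Discriminant: (1)^2 - 4(-6) = 25, so r = (-1 ± 5)/2.
Solving: r_1 = 2, r_2 = -3.

indicial: r^2 + 1 r - 6 = 0; roots r_1 = 2, r_2 = -3


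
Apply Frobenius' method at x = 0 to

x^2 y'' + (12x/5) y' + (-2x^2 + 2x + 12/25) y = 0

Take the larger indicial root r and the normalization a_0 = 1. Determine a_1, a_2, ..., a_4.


Write in Frobenius form y'' + (p(x)/x) y' + (q(x)/x^2) y = 0:
  p(x) = 12/5,  q(x) = -2x^2 + 2x + 12/25.
Indicial equation: r(r-1) + (12/5) r + (12/25) = 0 -> roots r_1 = -3/5, r_2 = -4/5.
Take r = r_1 = -3/5. Let y(x) = x^r sum_{n>=0} a_n x^n with a_0 = 1.
Substitute y = x^r sum a_n x^n and match x^{r+n}. The recurrence is
  D(n) a_n + 2 a_{n-1} - 2 a_{n-2} = 0,  where D(n) = (r+n)(r+n-1) + (12/5)(r+n) + (12/25).
  a_n = [-2 a_{n-1} + 2 a_{n-2}] / D(n).
Since the indicial polynomial factors as (r - r_1)(r - r_2), D(n) = (r_1 + n - r_1)(r_1 + n - r_2) = n(n + 1/5).
Evaluating step by step (a_0 = 1):
  n = 1: D(1) = 1(1 + 1/5) = 6/5; numerator = -2(1) = -2; a_1 = (-2)/(6/5) = -5/3
  n = 2: D(2) = 2(2 + 1/5) = 22/5; numerator = -2(-5/3) + 2(1) = 16/3; a_2 = (16/3)/(22/5) = 40/33
  n = 3: D(3) = 3(3 + 1/5) = 48/5; numerator = -2(40/33) + 2(-5/3) = -190/33; a_3 = (-190/33)/(48/5) = -475/792
  n = 4: D(4) = 4(4 + 1/5) = 84/5; numerator = -2(-475/792) + 2(40/33) = 1435/396; a_4 = (1435/396)/(84/5) = 1025/4752

r = -3/5; a_0 = 1; a_1 = -5/3; a_2 = 40/33; a_3 = -475/792; a_4 = 1025/4752


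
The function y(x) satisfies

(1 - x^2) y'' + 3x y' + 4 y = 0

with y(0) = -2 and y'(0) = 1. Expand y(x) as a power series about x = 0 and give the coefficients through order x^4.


Ansatz: y(x) = sum_{n>=0} a_n x^n, so y'(x) = sum_{n>=1} n a_n x^(n-1) and y''(x) = sum_{n>=2} n(n-1) a_n x^(n-2).
Substitute into P(x) y'' + Q(x) y' + R(x) y = 0 with P(x) = 1 - x^2, Q(x) = 3x, R(x) = 4, and match powers of x.
Initial conditions: a_0 = -2, a_1 = 1.
Setting the coefficient of each power of x to zero and solving order by order (substituting the coefficients already found):
  x^0: 2 a_2 + 4 a_0 = 0  ->  2 a_2 = -4 a_0 = 8  ->  a_2 = 4
  x^1: 6 a_3 + 7 a_1 = 0  ->  6 a_3 = -7 a_1 = -7  ->  a_3 = -7/6
  x^2: 12 a_4 + 8 a_2 = 0  ->  12 a_4 = -8 a_2 = -32  ->  a_4 = -8/3
Truncated series: y(x) = -2 + x + 4 x^2 - (7/6) x^3 - (8/3) x^4 + O(x^5).

a_0 = -2; a_1 = 1; a_2 = 4; a_3 = -7/6; a_4 = -8/3


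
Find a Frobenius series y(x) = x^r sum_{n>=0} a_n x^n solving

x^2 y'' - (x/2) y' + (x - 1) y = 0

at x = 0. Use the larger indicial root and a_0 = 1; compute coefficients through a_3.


Write in Frobenius form y'' + (p(x)/x) y' + (q(x)/x^2) y = 0:
  p(x) = -1/2,  q(x) = x - 1.
Indicial equation: r(r-1) + (-1/2) r + (-1) = 0 -> roots r_1 = 2, r_2 = -1/2.
Take r = r_1 = 2. Let y(x) = x^r sum_{n>=0} a_n x^n with a_0 = 1.
Substitute y = x^r sum a_n x^n and match x^{r+n}. The recurrence is
  D(n) a_n + 1 a_{n-1} = 0,  where D(n) = (r+n)(r+n-1) + (-1/2)(r+n) + (-1).
  a_n = -1 / D(n) * a_{n-1}.
Since the indicial polynomial factors as (r - r_1)(r - r_2), D(n) = (r_1 + n - r_1)(r_1 + n - r_2) = n(n + 5/2).
Evaluating step by step (a_0 = 1):
  n = 1: D(1) = 1(1 + 5/2) = 7/2; numerator = -1(1) = -1; a_1 = (-1)/(7/2) = -2/7
  n = 2: D(2) = 2(2 + 5/2) = 9; numerator = -1(-2/7) = 2/7; a_2 = (2/7)/(9) = 2/63
  n = 3: D(3) = 3(3 + 5/2) = 33/2; numerator = -1(2/63) = -2/63; a_3 = (-2/63)/(33/2) = -4/2079

r = 2; a_0 = 1; a_1 = -2/7; a_2 = 2/63; a_3 = -4/2079


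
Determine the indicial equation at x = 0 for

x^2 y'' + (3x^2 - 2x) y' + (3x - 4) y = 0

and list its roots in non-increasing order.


Divide by x^2 to reach normal form y'' + P_1(x) y' + P_2(x) y = 0 with P_1(x) = 3 - 2/x and P_2(x) = 3/x - 4/x^2.
x = 0 is a singular point because the y'-coefficient 3 - 2/x has a pole at x = 0 and the y-coefficient 3/x - 4/x^2 has a pole at x = 0.
It is a regular singular point because x P_1(x) = p(x) = 3x - 2 and x^2 P_2(x) = q(x) = 3x - 4 are polynomials, hence analytic at x = 0.
p(0) = -2,  q(0) = -4.
Indicial equation: r(r-1) + p(0) r + q(0) = 0, i.e. r^2 + (p(0) - 1) r + q(0) = 0, i.e. r^2 - 3 r - 4 = 0.
Discriminant: (-3)^2 - 4(-4) = 25, so r = (3 ± 5)/2.
Solving: r_1 = 4, r_2 = -1.

indicial: r^2 - 3 r - 4 = 0; roots r_1 = 4, r_2 = -1


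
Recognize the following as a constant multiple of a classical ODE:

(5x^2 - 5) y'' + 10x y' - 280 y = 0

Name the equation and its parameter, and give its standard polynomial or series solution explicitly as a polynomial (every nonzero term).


All three coefficients share the factor -5; dividing through by -5 gives  (1 - x^2) y'' - 2x y' + 56 y = 0.
This matches the Legendre equation (1 - x^2) y'' - 2x y' + n(n+1) y = 0 (note the -2x y' term) with n(n+1) = 56, so n = 7; the polynomial solution is P_7(x).
With y = sum_k a_k x^k, matching x^k gives (k+2)(k+1) a_{k+2} = [k(k+1) - n(n+1)] a_k = (k - 7)(k + 8) a_k. The right side vanishes at k = 7, so the series with the parity of 7 terminates at degree 7.
Standard normalization (P_n(1) = 1): leading coefficient (2n)!/(2^n (n!)^2) = 87178291200/(128*25401600) = 429/16, so a_7 = 429/16. Work downward with a_k = (k+1)(k+2) a_{k+2} / ((k - 7)(k + 8)):
  a_5 = (6)(7)(429/16) / ((5 - 7)(5 + 8)) = (9009/8)/(-26) = -693/16
  a_3 = (4)(5)(-693/16) / ((3 - 7)(3 + 8)) = (-3465/4)/(-44) = 315/16
  a_1 = (2)(3)(315/16) / ((1 - 7)(1 + 8)) = (945/8)/(-54) = -35/16
Hence P_7(x) = 429 x^7/16 - 693 x^5/16 + 315 x^3/16 - 35 x/16.

P_7(x); series = 429 x^7/16 - 693 x^5/16 + 315 x^3/16 - 35 x/16


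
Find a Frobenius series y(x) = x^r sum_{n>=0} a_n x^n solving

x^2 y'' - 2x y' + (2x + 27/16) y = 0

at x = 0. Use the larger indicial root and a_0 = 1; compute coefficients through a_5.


Write in Frobenius form y'' + (p(x)/x) y' + (q(x)/x^2) y = 0:
  p(x) = -2,  q(x) = 2x + 27/16.
Indicial equation: r(r-1) + (-2) r + (27/16) = 0 -> roots r_1 = 9/4, r_2 = 3/4.
Take r = r_1 = 9/4. Let y(x) = x^r sum_{n>=0} a_n x^n with a_0 = 1.
Substitute y = x^r sum a_n x^n and match x^{r+n}. The recurrence is
  D(n) a_n + 2 a_{n-1} = 0,  where D(n) = (r+n)(r+n-1) + (-2)(r+n) + (27/16).
  a_n = -2 / D(n) * a_{n-1}.
Since the indicial polynomial factors as (r - r_1)(r - r_2), D(n) = (r_1 + n - r_1)(r_1 + n - r_2) = n(n + 3/2).
Evaluating step by step (a_0 = 1):
  n = 1: D(1) = 1(1 + 3/2) = 5/2; numerator = -2(1) = -2; a_1 = (-2)/(5/2) = -4/5
  n = 2: D(2) = 2(2 + 3/2) = 7; numerator = -2(-4/5) = 8/5; a_2 = (8/5)/(7) = 8/35
  n = 3: D(3) = 3(3 + 3/2) = 27/2; numerator = -2(8/35) = -16/35; a_3 = (-16/35)/(27/2) = -32/945
  n = 4: D(4) = 4(4 + 3/2) = 22; numerator = -2(-32/945) = 64/945; a_4 = (64/945)/(22) = 32/10395
  n = 5: D(5) = 5(5 + 3/2) = 65/2; numerator = -2(32/10395) = -64/10395; a_5 = (-64/10395)/(65/2) = -128/675675

r = 9/4; a_0 = 1; a_1 = -4/5; a_2 = 8/35; a_3 = -32/945; a_4 = 32/10395; a_5 = -128/675675
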